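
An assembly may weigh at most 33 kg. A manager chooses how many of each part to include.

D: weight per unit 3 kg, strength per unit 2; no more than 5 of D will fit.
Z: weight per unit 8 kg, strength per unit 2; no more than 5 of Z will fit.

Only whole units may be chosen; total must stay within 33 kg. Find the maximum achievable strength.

14

5×D and 2×Z: weight 31 ≤ 33, strength 5·2 + 2·2 = 14.
3×D and 3×Z: weight 33 ≤ 33, strength 3·2 + 3·2 = 12.
Best is 14.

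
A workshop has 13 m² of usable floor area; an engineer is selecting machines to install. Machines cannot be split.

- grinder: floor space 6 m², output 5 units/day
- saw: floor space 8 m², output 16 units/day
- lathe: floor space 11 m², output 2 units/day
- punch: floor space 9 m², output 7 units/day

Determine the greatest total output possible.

16

Take saw: floor space 8 ≤ 13, output 16.
No other feasible combination does better.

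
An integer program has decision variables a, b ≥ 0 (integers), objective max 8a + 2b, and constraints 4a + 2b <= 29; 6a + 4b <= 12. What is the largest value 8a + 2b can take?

16

(a,b)=(2,0): 4·2+2·0=8≤29, 6·2+4·0=12≤12, objective 16.
(a,b)=(1,1): 4·1+2·1=6≤29, 6·1+4·1=10≤12, objective 10.
(a,b)=(1,0): 4·1+2·0=4≤29, 6·1+4·0=6≤12, objective 8.
No feasible integer point exceeds 16.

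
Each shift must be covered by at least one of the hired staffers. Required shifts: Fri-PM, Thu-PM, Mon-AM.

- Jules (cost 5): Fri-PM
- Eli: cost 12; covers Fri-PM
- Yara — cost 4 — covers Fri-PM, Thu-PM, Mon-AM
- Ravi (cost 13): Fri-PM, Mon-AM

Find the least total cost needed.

4

Yara alone covers Fri-PM, Thu-PM, Mon-AM — every shift.
Total cost: 4.
No cover costs less than 4.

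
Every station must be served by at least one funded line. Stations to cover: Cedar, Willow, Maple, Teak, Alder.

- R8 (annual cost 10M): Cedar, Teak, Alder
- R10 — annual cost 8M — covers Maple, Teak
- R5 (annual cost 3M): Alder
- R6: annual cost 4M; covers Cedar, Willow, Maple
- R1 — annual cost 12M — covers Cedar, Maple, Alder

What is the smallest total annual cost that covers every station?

14

The greedy cost-per-new-station heuristic would pick R6, R5, and R10 for 15, but a cheaper cover exists.
Choose R8 and R6: together they cover Cedar, Willow, Maple, Teak, Alder — every station.
Total annual cost: 10 + 4 = 14.
No cover costs less than 14.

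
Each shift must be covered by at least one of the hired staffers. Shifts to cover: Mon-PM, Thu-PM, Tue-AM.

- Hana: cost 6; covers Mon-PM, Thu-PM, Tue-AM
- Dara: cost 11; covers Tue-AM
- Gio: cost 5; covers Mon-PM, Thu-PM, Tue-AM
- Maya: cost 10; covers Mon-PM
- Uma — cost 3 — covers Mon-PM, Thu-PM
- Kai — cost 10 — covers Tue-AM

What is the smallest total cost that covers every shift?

The greedy cost-per-new-shift heuristic would pick Uma and Gio for 8, but a cheaper cover exists.
Gio alone covers Mon-PM, Thu-PM, Tue-AM — every shift.
Total cost: 5.
No cover costs less than 5.

5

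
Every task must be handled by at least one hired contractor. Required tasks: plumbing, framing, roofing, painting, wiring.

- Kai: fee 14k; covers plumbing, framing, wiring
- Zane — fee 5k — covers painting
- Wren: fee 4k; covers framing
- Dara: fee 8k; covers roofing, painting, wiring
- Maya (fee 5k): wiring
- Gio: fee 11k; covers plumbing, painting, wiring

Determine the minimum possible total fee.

22

The greedy cost-per-new-task heuristic would pick Dara, Wren, and Gio for 23, but a cheaper cover exists.
Choose Kai and Dara: together they cover plumbing, framing, roofing, painting, wiring — every task.
Total fee: 14 + 8 = 22.
No cover costs less than 22.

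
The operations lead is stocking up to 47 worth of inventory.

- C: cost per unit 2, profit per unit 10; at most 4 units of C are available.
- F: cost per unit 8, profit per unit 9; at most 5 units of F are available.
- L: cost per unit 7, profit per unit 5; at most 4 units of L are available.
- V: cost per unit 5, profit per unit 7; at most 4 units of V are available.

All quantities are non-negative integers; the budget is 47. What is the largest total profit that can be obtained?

This is a bounded integer knapsack.
Take 4×C, 3×F, and 3×V: cost 47 ≤ 47, profit 4·10 + 3·9 + 3·7 = 88.
C has the best ratio (10/2) and is taken to its limit of 4; remaining capacity is filled optimally with the others.

88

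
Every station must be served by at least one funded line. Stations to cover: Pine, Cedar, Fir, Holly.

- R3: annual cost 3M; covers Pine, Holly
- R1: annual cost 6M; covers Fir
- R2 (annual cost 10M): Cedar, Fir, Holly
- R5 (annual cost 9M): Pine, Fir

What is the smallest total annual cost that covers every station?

13

Choose R3 and R2: together they cover Pine, Cedar, Fir, Holly — every station.
Total annual cost: 3 + 10 = 13.
No cover costs less than 13.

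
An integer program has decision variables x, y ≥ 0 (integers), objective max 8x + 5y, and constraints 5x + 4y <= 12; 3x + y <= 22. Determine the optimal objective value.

16

The continuous relaxation peaks at (2.4, 0) with value 19.20; rounding to a feasible lattice point costs some objective.
(x,y)=(2,0): 5·2+4·0=10≤12, 3·2+1·0=6≤22, objective 16.
(x,y)=(1,1): 5·1+4·1=9≤12, 3·1+1·1=4≤22, objective 13.
(x,y)=(1,0): 5·1+4·0=5≤12, 3·1+1·0=3≤22, objective 8.
The best lattice point is (2,0), giving 16.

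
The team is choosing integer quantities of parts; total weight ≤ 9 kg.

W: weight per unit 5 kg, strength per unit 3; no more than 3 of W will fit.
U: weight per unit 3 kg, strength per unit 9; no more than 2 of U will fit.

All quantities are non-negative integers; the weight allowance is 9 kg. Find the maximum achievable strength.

18

2×U: weight 6 ≤ 9, strength 2·9 = 18.
1×W and 1×U: weight 8 ≤ 9, strength 1·3 + 1·9 = 12.
Best is 18.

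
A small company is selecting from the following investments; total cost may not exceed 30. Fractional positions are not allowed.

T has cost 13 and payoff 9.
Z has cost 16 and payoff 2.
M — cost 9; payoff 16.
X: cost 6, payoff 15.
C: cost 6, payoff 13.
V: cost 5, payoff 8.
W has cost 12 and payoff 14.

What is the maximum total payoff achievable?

52

This is an integer program with binary decision variables.
Allowing fractional choices, the relaxed optimum would be about 56.7, but investments are indivisible.
M + X + C + V: cost 9 + 6 + 6 + 5 = 26 ≤ 30, payoff 16 + 15 + 13 + 8 = 52.
M + X + W: cost 9 + 6 + 12 = 27 ≤ 30, payoff 16 + 15 + 14 = 45.
X + C + V + W: cost 6 + 6 + 5 + 12 = 29 ≤ 30, payoff 15 + 13 + 8 + 14 = 50.
Best is M, X, C, and V with total payoff 52.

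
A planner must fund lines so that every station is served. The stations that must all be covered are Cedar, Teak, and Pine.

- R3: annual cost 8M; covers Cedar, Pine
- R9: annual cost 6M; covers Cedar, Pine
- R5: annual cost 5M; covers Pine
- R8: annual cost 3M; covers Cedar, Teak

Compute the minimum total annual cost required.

Choose R5 and R8: together they cover Cedar, Teak, Pine — every station.
Total annual cost: 5 + 3 = 8.
No cover costs less than 8.

8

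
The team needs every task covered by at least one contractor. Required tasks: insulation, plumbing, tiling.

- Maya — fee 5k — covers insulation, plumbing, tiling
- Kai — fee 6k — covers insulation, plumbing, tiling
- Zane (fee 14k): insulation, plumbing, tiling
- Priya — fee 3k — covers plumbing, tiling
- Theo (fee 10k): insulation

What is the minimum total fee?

5

This is an integer covering problem.
The greedy cost-per-new-task heuristic would pick Priya and Maya for 8, but a cheaper cover exists.
Maya alone covers insulation, plumbing, tiling — every task.
Total fee: 5.
No cover costs less than 5.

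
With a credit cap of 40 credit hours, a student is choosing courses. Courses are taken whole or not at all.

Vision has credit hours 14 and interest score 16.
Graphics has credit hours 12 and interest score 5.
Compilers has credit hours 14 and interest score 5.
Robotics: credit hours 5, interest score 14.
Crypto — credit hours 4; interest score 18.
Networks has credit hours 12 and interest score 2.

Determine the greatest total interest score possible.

Take Vision, Graphics, Robotics, and Crypto: credit hours 14 + 12 + 5 + 4 = 35 ≤ 40, interest score 16 + 5 + 14 + 18 = 53.
No feasible combination exceeds this.

53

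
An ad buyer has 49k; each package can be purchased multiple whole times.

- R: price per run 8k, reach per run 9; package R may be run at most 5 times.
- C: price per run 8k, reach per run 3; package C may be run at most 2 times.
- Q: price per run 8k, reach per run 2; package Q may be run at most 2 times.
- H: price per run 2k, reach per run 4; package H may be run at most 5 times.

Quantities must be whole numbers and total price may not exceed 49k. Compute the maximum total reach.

61

This is a bounded integer knapsack.
H has the best ratio (4/2); taking only H gives at most 5×4 = 20 (stopped by the supply cap of 5).
Mixing does better — 5×R and 4×H: price 48 ≤ 49, reach 5·9 + 4·4 = 61.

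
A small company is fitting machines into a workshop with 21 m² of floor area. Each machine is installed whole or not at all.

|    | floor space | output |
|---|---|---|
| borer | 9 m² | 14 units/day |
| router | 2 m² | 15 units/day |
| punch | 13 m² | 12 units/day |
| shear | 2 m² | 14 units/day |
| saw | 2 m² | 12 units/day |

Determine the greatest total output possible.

55

borer + router + shear + saw: floor space 9 + 2 + 2 + 2 = 15 ≤ 21, output 14 + 15 + 14 + 12 = 55.
router + punch + shear + saw: floor space 2 + 13 + 2 + 2 = 19 ≤ 21, output 15 + 12 + 14 + 12 = 53.
Best is borer, router, shear, and saw with total output 55.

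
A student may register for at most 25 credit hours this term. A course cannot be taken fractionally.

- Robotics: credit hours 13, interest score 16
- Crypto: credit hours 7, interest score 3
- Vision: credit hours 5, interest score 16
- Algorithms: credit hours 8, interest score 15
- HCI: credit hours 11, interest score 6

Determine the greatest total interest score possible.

37

This is an integer program with binary decision variables.
Take Vision, Algorithms, and HCI: credit hours 5 + 8 + 11 = 24 ≤ 25, interest score 16 + 15 + 6 = 37.
No other feasible combination does better.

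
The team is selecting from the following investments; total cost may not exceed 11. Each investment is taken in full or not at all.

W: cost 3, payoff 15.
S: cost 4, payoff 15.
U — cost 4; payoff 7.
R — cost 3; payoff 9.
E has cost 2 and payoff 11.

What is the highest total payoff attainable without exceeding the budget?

Allowing fractional choices, the relaxed optimum would be about 47.0, but investments are indivisible.
W + S + R: cost 3 + 4 + 3 = 10 ≤ 11, payoff 15 + 15 + 9 = 39.
W + S + E: cost 3 + 4 + 2 = 9 ≤ 11, payoff 15 + 15 + 11 = 41.
Best is W, S, and E with total payoff 41.

41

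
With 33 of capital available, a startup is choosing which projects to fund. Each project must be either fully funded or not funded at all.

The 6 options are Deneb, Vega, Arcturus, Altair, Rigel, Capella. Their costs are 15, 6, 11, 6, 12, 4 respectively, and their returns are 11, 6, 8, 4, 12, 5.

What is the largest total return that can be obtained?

This is an integer program with binary decision variables.
Vega + Arcturus + Rigel + Capella: cost 6 + 11 + 12 + 4 = 33 ≤ 33, return 6 + 8 + 12 + 5 = 31.
Deneb + Vega + Rigel: cost 15 + 6 + 12 = 33 ≤ 33, return 11 + 6 + 12 = 29.
Best is Vega, Arcturus, Rigel, and Capella with total return 31.

31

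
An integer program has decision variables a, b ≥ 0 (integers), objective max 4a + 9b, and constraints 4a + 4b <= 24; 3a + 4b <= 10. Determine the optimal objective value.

Relaxing integrality, the LP optimum is 22.50 at (a,b) = (0, 2.5), which is not an integer point.
(a,b)=(0,2): 4·0+4·2=8≤24, 3·0+4·2=8≤10, objective 18.
(a,b)=(1,1): 4·1+4·1=8≤24, 3·1+4·1=7≤10, objective 13.
(a,b)=(0,1): 4·0+4·1=4≤24, 3·0+4·1=4≤10, objective 9.
Maximum is 18 at (a,b)=(0,2).

18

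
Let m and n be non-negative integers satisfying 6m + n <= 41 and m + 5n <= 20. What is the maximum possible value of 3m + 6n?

33

Relaxing integrality, the LP optimum is 35.48 at (m,n) = (6.38, 2.72), which is not an integer point.
(m,n)=(5,3): 6·5+1·3=33≤41, 1·5+5·3=20≤20, objective 33.
(m,n)=(6,2): 6·6+1·2=38≤41, 1·6+5·2=16≤20, objective 30.
No feasible integer point exceeds 33.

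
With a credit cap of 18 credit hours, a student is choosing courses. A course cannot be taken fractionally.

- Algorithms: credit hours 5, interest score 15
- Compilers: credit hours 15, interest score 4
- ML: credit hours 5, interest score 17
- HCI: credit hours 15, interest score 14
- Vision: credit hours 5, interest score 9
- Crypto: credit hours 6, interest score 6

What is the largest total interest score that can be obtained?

Allowing fractional choices, the relaxed optimum would be about 44.0, but courses are indivisible.
Algorithms + ML + Crypto: credit hours 5 + 5 + 6 = 16 ≤ 18, interest score 15 + 17 + 6 = 38.
Algorithms + ML + Vision: credit hours 5 + 5 + 5 = 15 ≤ 18, interest score 15 + 17 + 9 = 41.
Best is Algorithms, ML, and Vision with total interest score 41.

41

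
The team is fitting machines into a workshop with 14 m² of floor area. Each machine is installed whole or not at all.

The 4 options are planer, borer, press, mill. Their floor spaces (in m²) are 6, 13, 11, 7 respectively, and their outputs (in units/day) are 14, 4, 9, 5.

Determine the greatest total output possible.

press: floor space 11 ≤ 14, output 9.
planer: floor space 6 ≤ 14, output 14.
planer + mill: floor space 6 + 7 = 13 ≤ 14, output 14 + 5 = 19.
Best is planer and mill with total output 19.

19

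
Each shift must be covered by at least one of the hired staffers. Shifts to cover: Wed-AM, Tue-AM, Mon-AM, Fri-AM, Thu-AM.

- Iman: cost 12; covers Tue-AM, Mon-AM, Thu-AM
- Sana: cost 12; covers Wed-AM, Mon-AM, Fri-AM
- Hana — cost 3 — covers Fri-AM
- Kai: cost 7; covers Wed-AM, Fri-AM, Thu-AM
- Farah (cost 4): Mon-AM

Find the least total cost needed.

19

Choose Iman and Kai: together they cover Wed-AM, Tue-AM, Mon-AM, Fri-AM, Thu-AM — every shift.
Total cost: 12 + 7 = 19.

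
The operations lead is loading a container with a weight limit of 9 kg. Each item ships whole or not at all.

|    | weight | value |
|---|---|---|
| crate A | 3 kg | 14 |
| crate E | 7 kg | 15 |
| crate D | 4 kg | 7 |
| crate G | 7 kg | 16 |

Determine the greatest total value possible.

crate G: weight 7 ≤ 9, value 16.
crate A + crate D: weight 3 + 4 = 7 ≤ 9, value 14 + 7 = 21.
Best is crate A and crate D with total value 21.

21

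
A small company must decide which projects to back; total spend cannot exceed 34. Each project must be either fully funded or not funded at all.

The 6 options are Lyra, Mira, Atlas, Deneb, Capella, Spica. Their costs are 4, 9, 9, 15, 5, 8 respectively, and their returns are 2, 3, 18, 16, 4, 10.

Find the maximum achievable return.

This is an integer program with binary decision variables.
Allowing fractional choices, the relaxed optimum would be about 45.6, but projects are indivisible.
Atlas + Deneb + Spica: cost 9 + 15 + 8 = 32 ≤ 34, return 18 + 16 + 10 = 44.
Lyra + Atlas + Deneb + Capella: cost 4 + 9 + 15 + 5 = 33 ≤ 34, return 2 + 18 + 16 + 4 = 40.
Best is Atlas, Deneb, and Spica with total return 44.

44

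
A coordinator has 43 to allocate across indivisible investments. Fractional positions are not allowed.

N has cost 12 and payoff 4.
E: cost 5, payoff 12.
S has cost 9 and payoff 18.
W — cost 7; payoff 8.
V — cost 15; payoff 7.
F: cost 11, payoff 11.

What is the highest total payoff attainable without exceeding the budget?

E + S + W + F: cost 5 + 9 + 7 + 11 = 32 ≤ 43, payoff 12 + 18 + 8 + 11 = 49.
E + S + V + F: cost 5 + 9 + 15 + 11 = 40 ≤ 43, payoff 12 + 18 + 7 + 11 = 48.
E + S + W + V: cost 5 + 9 + 7 + 15 = 36 ≤ 43, payoff 12 + 18 + 8 + 7 = 45.
Best is E, S, W, and F with total payoff 49.

49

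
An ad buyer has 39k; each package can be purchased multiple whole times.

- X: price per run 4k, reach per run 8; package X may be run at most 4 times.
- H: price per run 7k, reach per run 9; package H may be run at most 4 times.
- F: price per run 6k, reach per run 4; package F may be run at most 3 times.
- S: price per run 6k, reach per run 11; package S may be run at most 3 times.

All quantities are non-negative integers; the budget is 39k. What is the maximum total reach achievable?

66

This is a bounded integer knapsack.
X has the best ratio (8/4); taking only X gives at most 4×8 = 32 (stopped by the supply cap of 4).
Mixing does better — 3×X, 1×H, and 3×S: price 37 ≤ 39, reach 3·8 + 1·9 + 3·11 = 66.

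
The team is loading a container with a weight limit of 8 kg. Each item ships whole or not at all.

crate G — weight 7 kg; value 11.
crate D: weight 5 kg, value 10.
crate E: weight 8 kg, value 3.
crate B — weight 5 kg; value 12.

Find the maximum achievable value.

12

Allowing fractional choices, the relaxed optimum would be about 18.0, but items are indivisible.
crate D: weight 5 ≤ 8, value 10.
crate B: weight 5 ≤ 8, value 12.
crate G: weight 7 ≤ 8, value 11.
Best is crate B with total value 12.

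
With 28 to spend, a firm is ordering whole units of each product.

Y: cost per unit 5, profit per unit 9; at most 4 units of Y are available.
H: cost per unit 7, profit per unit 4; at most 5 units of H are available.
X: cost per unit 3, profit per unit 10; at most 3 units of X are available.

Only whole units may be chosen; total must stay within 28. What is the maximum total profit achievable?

This is a bounded integer knapsack.
3×Y and 3×X: cost 24 ≤ 28, profit 3·9 + 3·10 = 57.
4×Y and 2×X: cost 26 ≤ 28, profit 4·9 + 2·10 = 56.
Best is 57.

57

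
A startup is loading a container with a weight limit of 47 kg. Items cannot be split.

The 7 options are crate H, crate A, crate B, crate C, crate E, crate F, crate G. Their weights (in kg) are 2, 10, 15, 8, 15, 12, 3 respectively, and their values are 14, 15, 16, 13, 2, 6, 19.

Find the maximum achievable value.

77

crate H + crate A + crate B + crate F + crate G: weight 2 + 10 + 15 + 12 + 3 = 42 ≤ 47, value 14 + 15 + 16 + 6 + 19 = 70.
crate H + crate A + crate B + crate C + crate G: weight 2 + 10 + 15 + 8 + 3 = 38 ≤ 47, value 14 + 15 + 16 + 13 + 19 = 77.
crate H + crate B + crate C + crate F + crate G: weight 2 + 15 + 8 + 12 + 3 = 40 ≤ 47, value 14 + 16 + 13 + 6 + 19 = 68.
Best is crate H, crate A, crate B, crate C, and crate G with total value 77.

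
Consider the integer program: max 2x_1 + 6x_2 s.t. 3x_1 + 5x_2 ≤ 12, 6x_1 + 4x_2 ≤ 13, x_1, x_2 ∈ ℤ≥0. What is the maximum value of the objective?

12

(x_1,x_2)=(0,2): 3·0+5·2=10≤12, 6·0+4·2=8≤13, objective 12.
(x_1,x_2)=(1,1): 3·1+5·1=8≤12, 6·1+4·1=10≤13, objective 8.
No feasible integer point exceeds 12.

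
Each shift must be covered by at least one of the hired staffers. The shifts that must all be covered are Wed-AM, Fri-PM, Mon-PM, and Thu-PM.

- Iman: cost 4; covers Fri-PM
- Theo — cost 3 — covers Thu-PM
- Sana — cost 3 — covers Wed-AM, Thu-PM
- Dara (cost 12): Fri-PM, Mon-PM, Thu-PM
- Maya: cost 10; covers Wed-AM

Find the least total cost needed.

The greedy cost-per-new-shift heuristic would pick Sana, Iman, and Dara for 19, but a cheaper cover exists.
Choose Sana and Dara: together they cover Wed-AM, Fri-PM, Mon-PM, Thu-PM — every shift.
Total cost: 3 + 12 = 15.
No cover costs less than 15.

15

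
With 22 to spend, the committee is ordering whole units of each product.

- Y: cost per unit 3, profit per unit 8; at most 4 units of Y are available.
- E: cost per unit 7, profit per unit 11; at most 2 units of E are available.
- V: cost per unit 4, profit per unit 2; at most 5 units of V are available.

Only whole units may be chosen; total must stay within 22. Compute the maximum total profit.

43

This is a bounded integer knapsack.
4×Y and 1×E: cost 19 ≤ 22, profit 4·8 + 1·11 = 43.
2×Y and 2×E: cost 20 ≤ 22, profit 2·8 + 2·11 = 38.
Best is 43.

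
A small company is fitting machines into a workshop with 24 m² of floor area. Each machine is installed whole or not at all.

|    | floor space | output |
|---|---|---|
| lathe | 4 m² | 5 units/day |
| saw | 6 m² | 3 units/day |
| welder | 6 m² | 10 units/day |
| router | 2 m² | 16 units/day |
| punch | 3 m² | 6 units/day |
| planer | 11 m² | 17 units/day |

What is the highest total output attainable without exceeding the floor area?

49

Take welder, router, punch, and planer: floor space 6 + 2 + 3 + 11 = 22 ≤ 24, output 10 + 16 + 6 + 17 = 49.
No other feasible combination does better.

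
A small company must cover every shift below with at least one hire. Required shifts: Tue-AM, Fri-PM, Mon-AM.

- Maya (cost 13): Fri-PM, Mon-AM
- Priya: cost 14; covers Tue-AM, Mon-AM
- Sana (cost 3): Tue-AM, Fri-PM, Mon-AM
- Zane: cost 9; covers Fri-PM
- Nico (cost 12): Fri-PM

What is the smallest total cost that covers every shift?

Sana alone covers Tue-AM, Fri-PM, Mon-AM — every shift.
Total cost: 3.

3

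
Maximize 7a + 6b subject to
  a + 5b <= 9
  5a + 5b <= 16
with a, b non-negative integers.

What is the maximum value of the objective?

21

(a,b)=(3,0) is feasible, giving 21.
(a,b)=(2,1) is feasible, giving 20.
Maximum is 21 at (a,b)=(3,0).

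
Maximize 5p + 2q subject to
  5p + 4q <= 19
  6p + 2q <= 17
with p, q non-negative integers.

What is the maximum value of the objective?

14

(p,q)=(2,2): 5·2+4·2=18≤19, 6·2+2·2=16≤17, objective 14.
(p,q)=(2,1): 5·2+4·1=14≤19, 6·2+2·1=14≤17, objective 12.
(p,q)=(1,3): 5·1+4·3=17≤19, 6·1+2·3=12≤17, objective 11.
(p,q)=(1,2): 5·1+4·2=13≤19, 6·1+2·2=10≤17, objective 9.
Maximum is 14 at (p,q)=(2,2).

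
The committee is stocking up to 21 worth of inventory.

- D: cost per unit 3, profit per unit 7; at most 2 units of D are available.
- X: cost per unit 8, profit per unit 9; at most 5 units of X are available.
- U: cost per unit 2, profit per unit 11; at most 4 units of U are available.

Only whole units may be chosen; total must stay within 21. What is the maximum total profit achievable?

60

Take 1×D, 1×X, and 4×U: cost 19 ≤ 21, profit 1·7 + 1·9 + 4·11 = 60.
U has the best ratio (11/2) and is taken to its limit of 4; remaining capacity is filled optimally with the others.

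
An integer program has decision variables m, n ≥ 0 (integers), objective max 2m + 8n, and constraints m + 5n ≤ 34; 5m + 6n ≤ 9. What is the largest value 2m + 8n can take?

8

(m,n)=(0,1): 1·0+5·1=5≤34, 5·0+6·1=6≤9, objective 8.
(m,n)=(1,0): 1·1+5·0=1≤34, 5·1+6·0=5≤9, objective 2.
(m,n)=(0,0): 1·0+5·0=0≤34, 5·0+6·0=0≤9, objective 0.
Maximum is 8 at (m,n)=(0,1).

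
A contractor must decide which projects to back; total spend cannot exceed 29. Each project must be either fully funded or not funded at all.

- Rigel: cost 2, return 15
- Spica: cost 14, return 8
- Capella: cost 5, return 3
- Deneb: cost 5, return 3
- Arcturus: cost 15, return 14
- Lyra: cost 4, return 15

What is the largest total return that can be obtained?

This is an integer program with binary decision variables.
Rigel + Deneb + Arcturus + Lyra: cost 2 + 5 + 15 + 4 = 26 ≤ 29, return 15 + 3 + 14 + 15 = 47.
Rigel + Capella + Arcturus + Lyra: cost 2 + 5 + 15 + 4 = 26 ≤ 29, return 15 + 3 + 14 + 15 = 47.
Rigel + Arcturus + Lyra: cost 2 + 15 + 4 = 21 ≤ 29, return 15 + 14 + 15 = 44.
The maximum return is 47; one optimal choice is Rigel, Capella, Arcturus, and Lyra.

47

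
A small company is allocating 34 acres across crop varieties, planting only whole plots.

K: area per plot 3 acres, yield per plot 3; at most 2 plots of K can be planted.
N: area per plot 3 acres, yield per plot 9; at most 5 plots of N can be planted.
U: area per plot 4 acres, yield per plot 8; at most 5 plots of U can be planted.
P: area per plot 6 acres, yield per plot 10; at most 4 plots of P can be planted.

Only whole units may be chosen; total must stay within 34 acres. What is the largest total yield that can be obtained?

80

Take 1×K, 5×N, and 4×U: area 34 ≤ 34, yield 1·3 + 5·9 + 4·8 = 80.
N has the best ratio (9/3) and is taken to its limit of 5; remaining capacity is filled optimally with the others.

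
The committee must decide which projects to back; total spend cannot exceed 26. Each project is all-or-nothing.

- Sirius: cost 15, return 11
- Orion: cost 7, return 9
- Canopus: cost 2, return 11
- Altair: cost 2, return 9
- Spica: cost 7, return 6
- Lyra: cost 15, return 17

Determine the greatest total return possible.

Sirius + Orion + Canopus + Altair: cost 15 + 7 + 2 + 2 = 26 ≤ 26, return 11 + 9 + 11 + 9 = 40.
Canopus + Altair + Spica + Lyra: cost 2 + 2 + 7 + 15 = 26 ≤ 26, return 11 + 9 + 6 + 17 = 43.
Orion + Canopus + Altair + Lyra: cost 7 + 2 + 2 + 15 = 26 ≤ 26, return 9 + 11 + 9 + 17 = 46.
Best is Orion, Canopus, Altair, and Lyra with total return 46.

46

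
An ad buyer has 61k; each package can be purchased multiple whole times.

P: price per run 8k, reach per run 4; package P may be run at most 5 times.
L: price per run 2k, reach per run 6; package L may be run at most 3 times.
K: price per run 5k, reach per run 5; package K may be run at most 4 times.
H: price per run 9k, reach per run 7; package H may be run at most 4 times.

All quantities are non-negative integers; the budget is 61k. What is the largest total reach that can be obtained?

Take 1×P, 3×L, 4×K, and 3×H: price 61 ≤ 61, reach 1·4 + 3·6 + 4·5 + 3·7 = 63.
L has the best ratio (6/2) and is taken to its limit of 3; remaining capacity is filled optimally with the others.

63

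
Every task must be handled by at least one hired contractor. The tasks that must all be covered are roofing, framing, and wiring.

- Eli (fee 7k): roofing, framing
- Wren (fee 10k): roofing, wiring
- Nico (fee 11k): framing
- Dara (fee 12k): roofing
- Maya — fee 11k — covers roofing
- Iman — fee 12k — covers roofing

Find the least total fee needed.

17

This is an integer covering problem.
Choose Eli and Wren: together they cover roofing, framing, wiring — every task.
Total fee: 7 + 10 = 17.
No cover costs less than 17.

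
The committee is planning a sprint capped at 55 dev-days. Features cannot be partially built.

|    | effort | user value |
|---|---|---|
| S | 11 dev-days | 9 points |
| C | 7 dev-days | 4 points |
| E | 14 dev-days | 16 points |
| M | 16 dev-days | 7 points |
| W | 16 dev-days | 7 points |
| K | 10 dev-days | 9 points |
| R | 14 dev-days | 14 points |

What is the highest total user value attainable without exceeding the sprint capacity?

48

This is an integer program with binary decision variables.
Allowing fractional choices, the relaxed optimum would be about 51.4, but features are indivisible.
S + E + K + R: effort 11 + 14 + 10 + 14 = 49 ≤ 55, user value 9 + 16 + 9 + 14 = 48.
E + M + K + R: effort 14 + 16 + 10 + 14 = 54 ≤ 55, user value 16 + 7 + 9 + 14 = 46.
Best is S, E, K, and R with total user value 48.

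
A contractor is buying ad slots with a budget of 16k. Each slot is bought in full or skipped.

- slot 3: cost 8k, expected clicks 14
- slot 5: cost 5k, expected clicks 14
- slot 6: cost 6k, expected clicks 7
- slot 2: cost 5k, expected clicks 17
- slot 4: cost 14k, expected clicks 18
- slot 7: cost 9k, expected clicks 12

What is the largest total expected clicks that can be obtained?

Take slot 5, slot 6, and slot 2: cost 5 + 6 + 5 = 16 ≤ 16, expected clicks 14 + 7 + 17 = 38.
No other feasible combination does better.

38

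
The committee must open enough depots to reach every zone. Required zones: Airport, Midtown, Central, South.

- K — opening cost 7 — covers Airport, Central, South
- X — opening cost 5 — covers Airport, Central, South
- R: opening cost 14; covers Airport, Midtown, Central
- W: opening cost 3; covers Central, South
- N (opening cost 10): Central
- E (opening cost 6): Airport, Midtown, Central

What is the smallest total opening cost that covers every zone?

9

Choose W and E: together they cover Airport, Midtown, Central, South — every zone.
Total opening cost: 3 + 6 = 9.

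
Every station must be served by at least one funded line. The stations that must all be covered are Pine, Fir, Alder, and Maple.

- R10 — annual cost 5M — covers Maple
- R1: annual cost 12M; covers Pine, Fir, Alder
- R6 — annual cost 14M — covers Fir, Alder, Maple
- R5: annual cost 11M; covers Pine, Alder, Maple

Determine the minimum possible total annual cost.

17

The greedy cost-per-new-station heuristic would pick R5 and R1 for 23, but a cheaper cover exists.
Choose R10 and R1: together they cover Pine, Fir, Alder, Maple — every station.
Total annual cost: 5 + 12 = 17.
No cover costs less than 17.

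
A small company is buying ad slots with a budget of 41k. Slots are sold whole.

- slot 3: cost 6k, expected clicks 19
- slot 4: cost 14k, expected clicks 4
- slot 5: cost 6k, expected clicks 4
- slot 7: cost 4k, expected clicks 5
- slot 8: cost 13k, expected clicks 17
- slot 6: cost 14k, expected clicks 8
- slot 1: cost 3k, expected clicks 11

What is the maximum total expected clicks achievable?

60

Take slot 3, slot 7, slot 8, slot 6, and slot 1: cost 6 + 4 + 13 + 14 + 3 = 40 ≤ 41, expected clicks 19 + 5 + 17 + 8 + 11 = 60.
No other feasible combination does better.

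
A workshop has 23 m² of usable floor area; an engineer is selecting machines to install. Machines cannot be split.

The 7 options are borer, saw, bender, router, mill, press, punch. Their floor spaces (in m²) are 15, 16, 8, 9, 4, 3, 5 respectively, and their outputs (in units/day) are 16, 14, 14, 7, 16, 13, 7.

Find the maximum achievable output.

Allowing fractional choices, the relaxed optimum would be about 53.2, but machines are indivisible.
borer + mill + press: floor space 15 + 4 + 3 = 22 ≤ 23, output 16 + 16 + 13 = 45.
bender + mill + press: floor space 8 + 4 + 3 = 15 ≤ 23, output 14 + 16 + 13 = 43.
bender + mill + press + punch: floor space 8 + 4 + 3 + 5 = 20 ≤ 23, output 14 + 16 + 13 + 7 = 50.
Best is bender, mill, press, and punch with total output 50.

50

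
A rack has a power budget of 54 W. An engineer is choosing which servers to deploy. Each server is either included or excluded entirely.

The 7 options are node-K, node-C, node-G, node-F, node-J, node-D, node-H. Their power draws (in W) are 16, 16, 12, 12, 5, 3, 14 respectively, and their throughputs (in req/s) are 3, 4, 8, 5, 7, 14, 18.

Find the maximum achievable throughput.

52

Allowing fractional choices, the relaxed optimum would be about 54.0, but servers are indivisible.
node-C + node-G + node-J + node-D + node-H: power draw 16 + 12 + 5 + 3 + 14 = 50 ≤ 54, throughput 4 + 8 + 7 + 14 + 18 = 51.
node-G + node-F + node-J + node-D + node-H: power draw 12 + 12 + 5 + 3 + 14 = 46 ≤ 54, throughput 8 + 5 + 7 + 14 + 18 = 52.
node-K + node-G + node-J + node-D + node-H: power draw 16 + 12 + 5 + 3 + 14 = 50 ≤ 54, throughput 3 + 8 + 7 + 14 + 18 = 50.
Best is node-G, node-F, node-J, node-D, and node-H with total throughput 52.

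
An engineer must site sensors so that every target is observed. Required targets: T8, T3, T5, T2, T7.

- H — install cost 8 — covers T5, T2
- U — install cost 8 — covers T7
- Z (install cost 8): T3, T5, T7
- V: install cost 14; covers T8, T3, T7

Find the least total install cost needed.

22

This is an integer covering problem.
The greedy cost-per-new-target heuristic would pick Z, H, and V for 30, but a cheaper cover exists.
Choose H and V: together they cover T8, T3, T5, T2, T7 — every target.
Total install cost: 8 + 14 = 22.
No cover costs less than 22.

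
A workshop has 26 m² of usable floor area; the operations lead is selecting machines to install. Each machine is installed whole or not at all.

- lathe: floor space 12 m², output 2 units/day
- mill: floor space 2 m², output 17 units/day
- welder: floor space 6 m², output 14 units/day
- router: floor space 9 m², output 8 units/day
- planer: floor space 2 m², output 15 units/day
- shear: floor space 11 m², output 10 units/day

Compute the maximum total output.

Take mill, welder, planer, and shear: floor space 2 + 6 + 2 + 11 = 21 ≤ 26, output 17 + 14 + 15 + 10 = 56.
No other feasible combination does better.

56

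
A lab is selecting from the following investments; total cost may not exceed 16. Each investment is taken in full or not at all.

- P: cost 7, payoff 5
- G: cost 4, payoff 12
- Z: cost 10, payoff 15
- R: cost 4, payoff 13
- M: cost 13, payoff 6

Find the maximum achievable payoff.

30

Treat it as a binary knapsack problem.
P + G + R: cost 7 + 4 + 4 = 15 ≤ 16, payoff 5 + 12 + 13 = 30.
Z + R: cost 10 + 4 = 14 ≤ 16, payoff 15 + 13 = 28.
Best is P, G, and R with total payoff 30.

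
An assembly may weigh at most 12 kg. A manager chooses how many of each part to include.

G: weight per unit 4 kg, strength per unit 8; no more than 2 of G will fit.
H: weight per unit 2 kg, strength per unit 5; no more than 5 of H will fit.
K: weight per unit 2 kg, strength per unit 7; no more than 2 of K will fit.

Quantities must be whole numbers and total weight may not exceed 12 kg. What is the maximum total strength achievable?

4×H and 2×K: weight 12 ≤ 12, strength 4·5 + 2·7 = 34.
5×H and 1×K: weight 12 ≤ 12, strength 5·5 + 1·7 = 32.
Best is 34.

34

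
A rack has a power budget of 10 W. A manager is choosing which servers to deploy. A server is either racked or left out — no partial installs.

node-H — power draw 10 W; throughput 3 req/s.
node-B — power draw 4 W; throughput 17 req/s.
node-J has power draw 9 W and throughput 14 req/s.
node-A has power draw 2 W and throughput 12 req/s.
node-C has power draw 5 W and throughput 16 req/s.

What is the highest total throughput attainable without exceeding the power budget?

33

This is a 0-1 knapsack instance.
Take node-B and node-C: power draw 4 + 5 = 9 ≤ 10, throughput 17 + 16 = 33.
No other feasible combination does better.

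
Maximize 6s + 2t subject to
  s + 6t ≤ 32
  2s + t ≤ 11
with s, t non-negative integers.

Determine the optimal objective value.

(s,t)=(5,1): 1·5+6·1=11≤32, 2·5+1·1=11≤11, objective 32.
(s,t)=(5,0): 1·5+6·0=5≤32, 2·5+1·0=10≤11, objective 30.
(s,t)=(4,2): 1·4+6·2=16≤32, 2·4+1·2=10≤11, objective 28.
(s,t)=(4,1): 1·4+6·1=10≤32, 2·4+1·1=9≤11, objective 26.
The best lattice point is (5,1), giving 32.

32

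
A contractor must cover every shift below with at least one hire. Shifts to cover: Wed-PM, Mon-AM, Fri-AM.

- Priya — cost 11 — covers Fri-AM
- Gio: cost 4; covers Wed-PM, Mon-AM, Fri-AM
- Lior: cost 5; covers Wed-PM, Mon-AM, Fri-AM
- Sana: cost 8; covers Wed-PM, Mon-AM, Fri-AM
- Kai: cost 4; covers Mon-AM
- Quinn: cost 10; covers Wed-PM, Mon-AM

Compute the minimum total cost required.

4

Gio alone covers Wed-PM, Mon-AM, Fri-AM — every shift.
Total cost: 4.
No cover costs less than 4.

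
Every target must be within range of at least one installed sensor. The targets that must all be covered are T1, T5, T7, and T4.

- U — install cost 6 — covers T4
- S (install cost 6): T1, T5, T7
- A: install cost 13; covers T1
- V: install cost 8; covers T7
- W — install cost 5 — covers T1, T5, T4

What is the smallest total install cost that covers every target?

11

Choose S and W: together they cover T1, T5, T7, T4 — every target.
Total install cost: 6 + 5 = 11.
No cover costs less than 11.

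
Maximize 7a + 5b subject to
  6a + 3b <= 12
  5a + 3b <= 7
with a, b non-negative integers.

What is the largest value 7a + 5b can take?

10

(a,b)=(0,2) is feasible, giving 10.
(a,b)=(0,1) is feasible, giving 5.
The best lattice point is (0,2), giving 10.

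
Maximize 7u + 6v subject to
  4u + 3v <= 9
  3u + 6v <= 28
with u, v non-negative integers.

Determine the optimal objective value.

18

(u,v)=(0,3): 4·0+3·3=9≤9, 3·0+6·3=18≤28, objective 18.
(u,v)=(0,2): 4·0+3·2=6≤9, 3·0+6·2=12≤28, objective 12.
No feasible integer point exceeds 18.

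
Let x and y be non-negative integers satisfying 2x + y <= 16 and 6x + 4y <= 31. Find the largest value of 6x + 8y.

Relaxing integrality, the LP optimum is 62.00 at (x,y) = (0, 7.75), which is not an integer point.
(x,y)=(0,7): 2·0+1·7=7≤16, 6·0+4·7=28≤31, objective 56.
(x,y)=(1,6): 2·1+1·6=8≤16, 6·1+4·6=30≤31, objective 54.
(x,y)=(0,6): 2·0+1·6=6≤16, 6·0+4·6=24≤31, objective 48.
The best lattice point is (0,7), giving 56.

56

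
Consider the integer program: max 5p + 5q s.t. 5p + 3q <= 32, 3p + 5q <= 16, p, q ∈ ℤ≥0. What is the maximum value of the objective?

25

Relaxing integrality, the LP optimum is 26.67 at (p,q) = (5.33, 0), which is not an integer point.
(p,q)=(5,0) is feasible, giving 25.
(p,q)=(4,0) is feasible, giving 20.
Maximum is 25 at (p,q)=(5,0).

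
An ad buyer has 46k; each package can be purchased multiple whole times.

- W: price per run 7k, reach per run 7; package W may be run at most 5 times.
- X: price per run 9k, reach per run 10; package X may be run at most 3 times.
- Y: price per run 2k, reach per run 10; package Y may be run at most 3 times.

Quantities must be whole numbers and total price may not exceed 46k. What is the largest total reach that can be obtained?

71

This is a bounded integer knapsack.
Y has the best ratio (10/2); taking only Y gives at most 3×10 = 30 (stopped by the supply cap of 3).
Mixing does better — 3×W, 2×X, and 3×Y: price 45 ≤ 46, reach 3·7 + 2·10 + 3·10 = 71.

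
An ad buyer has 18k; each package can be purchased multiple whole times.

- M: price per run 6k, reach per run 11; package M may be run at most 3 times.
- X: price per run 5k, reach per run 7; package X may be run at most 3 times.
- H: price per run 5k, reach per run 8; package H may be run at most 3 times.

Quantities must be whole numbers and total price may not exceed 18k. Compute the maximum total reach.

M has the best ratio (11/6); taking only M gives at most 3×11 = 33 (stopped by the price limit).
Optimal: 3×M: price 18 ≤ 18, reach 3·11 = 33.

33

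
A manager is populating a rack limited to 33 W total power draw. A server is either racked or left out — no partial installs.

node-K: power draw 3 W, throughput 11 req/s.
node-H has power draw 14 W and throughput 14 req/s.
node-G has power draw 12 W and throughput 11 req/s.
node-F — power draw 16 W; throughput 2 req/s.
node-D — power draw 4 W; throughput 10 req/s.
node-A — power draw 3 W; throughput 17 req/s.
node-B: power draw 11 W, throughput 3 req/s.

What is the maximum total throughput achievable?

node-H + node-G + node-D + node-A: power draw 14 + 12 + 4 + 3 = 33 ≤ 33, throughput 14 + 11 + 10 + 17 = 52.
node-K + node-H + node-G + node-A: power draw 3 + 14 + 12 + 3 = 32 ≤ 33, throughput 11 + 14 + 11 + 17 = 53.
node-K + node-H + node-D + node-A: power draw 3 + 14 + 4 + 3 = 24 ≤ 33, throughput 11 + 14 + 10 + 17 = 52.
Best is node-K, node-H, node-G, and node-A with total throughput 53.

53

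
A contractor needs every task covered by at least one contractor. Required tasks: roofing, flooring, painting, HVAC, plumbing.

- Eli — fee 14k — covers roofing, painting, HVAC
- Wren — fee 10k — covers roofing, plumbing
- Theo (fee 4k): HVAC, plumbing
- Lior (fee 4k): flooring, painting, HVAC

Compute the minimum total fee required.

The greedy cost-per-new-task heuristic would pick Lior, Theo, and Wren for 18, but a cheaper cover exists.
Choose Wren and Lior: together they cover roofing, flooring, painting, HVAC, plumbing — every task.
Total fee: 10 + 4 = 14.
No cover costs less than 14.

14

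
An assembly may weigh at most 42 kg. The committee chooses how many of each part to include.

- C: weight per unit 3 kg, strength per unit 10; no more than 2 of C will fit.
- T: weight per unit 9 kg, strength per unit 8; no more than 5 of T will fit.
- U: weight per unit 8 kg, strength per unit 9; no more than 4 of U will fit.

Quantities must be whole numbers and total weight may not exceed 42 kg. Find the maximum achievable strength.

This is a bounded integer knapsack.
C has the best ratio (10/3); taking only C gives at most 2×10 = 20 (stopped by the supply cap of 2).
Mixing does better — 2×C and 4×U: weight 38 ≤ 42, strength 2·10 + 4·9 = 56.

56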